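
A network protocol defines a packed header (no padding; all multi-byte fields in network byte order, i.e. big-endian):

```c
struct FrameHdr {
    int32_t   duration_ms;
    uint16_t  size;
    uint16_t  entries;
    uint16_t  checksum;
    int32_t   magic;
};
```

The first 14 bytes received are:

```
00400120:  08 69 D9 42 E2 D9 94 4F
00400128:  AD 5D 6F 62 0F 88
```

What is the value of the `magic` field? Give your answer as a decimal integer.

`magic` follows `duration_ms` (4 B), `size` (2 B), `entries` (2 B), `checksum` (2 B), so it starts at offset 4 + 2 + 2 + 2 = 10 and occupies 4 bytes.
Bytes at offsets 10..13: 6F 62 0F 88.
In big-endian order the high byte comes first in memory.
The bytes are already most-significant first: 0x6F620F88.
0x6F620F88 = 1868697480.

1868697480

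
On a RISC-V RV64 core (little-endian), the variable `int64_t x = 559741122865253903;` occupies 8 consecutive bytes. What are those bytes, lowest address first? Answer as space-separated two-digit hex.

0F CE 8F EA 95 99 C4 07

559741122865253903 in hexadecimal, padded to 64 bits, is 0x07C49995EA8FCE0F.
Split into bytes (most-significant first): 07 C4 99 95 EA 8F CE 0F.
Little-endian: lowest address holds the least-significant byte.
So at ascending addresses the bytes are 0F CE 8F EA 95 99 C4 07.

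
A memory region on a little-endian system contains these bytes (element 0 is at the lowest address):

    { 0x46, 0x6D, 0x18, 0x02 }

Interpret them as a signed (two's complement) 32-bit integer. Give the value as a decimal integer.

35155270

In little-endian order the low byte comes first in memory.
Reassemble most-significant byte first: 02 18 6D 46 → 0x02186D46.
0x02186D46 = 35155270.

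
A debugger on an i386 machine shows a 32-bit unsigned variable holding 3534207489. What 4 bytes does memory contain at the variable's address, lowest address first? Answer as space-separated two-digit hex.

3534207489 in hexadecimal, padded to 32 bits, is 0xD2A7BA01.
Split into bytes (most-significant first): D2 A7 BA 01.
Little-endian: lowest address holds the least-significant byte.
So at ascending addresses the bytes are 01 BA A7 D2.

01 BA A7 D2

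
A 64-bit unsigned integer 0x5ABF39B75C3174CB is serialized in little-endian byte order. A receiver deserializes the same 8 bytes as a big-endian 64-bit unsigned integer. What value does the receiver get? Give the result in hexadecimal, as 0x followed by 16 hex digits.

Stored little-endian, the bytes at ascending addresses are CB 74 31 5C B7 39 BF 5A.
Read back as big-endian, the last byte is least significant, giving 0xCB74315CB739BF5A.

0xCB74315CB739BF5A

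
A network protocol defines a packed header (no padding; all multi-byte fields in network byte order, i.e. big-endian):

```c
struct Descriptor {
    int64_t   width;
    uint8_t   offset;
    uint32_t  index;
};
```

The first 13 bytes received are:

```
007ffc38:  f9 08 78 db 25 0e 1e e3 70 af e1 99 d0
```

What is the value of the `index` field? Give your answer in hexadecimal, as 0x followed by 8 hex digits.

0xAFE199D0

`index` follows `width` (8 B), `offset` (1 B), so it starts at offset 8 + 1 = 9 and occupies 4 bytes.
Bytes at offsets 9..12: AF E1 99 D0.
In big-endian order the high byte comes first in memory.
The bytes are already most-significant first: 0xAFE199D0.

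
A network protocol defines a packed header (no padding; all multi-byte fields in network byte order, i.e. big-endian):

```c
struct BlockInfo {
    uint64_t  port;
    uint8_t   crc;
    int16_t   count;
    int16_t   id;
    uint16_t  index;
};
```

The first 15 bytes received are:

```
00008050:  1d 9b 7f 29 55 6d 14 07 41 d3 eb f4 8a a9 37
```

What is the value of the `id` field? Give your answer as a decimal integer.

-2934

`id` follows `port` (8 B), `crc` (1 B), `count` (2 B), so it starts at offset 8 + 1 + 2 = 11 and occupies 2 bytes.
Bytes at offsets 11..12: F4 8A.
Big-endian stores the most-significant byte at the lowest address.
The bytes are already most-significant first: 0xF48A.
Top bit is set, so as a signed 16-bit value this is 0xF48A − 2^16 = -2934.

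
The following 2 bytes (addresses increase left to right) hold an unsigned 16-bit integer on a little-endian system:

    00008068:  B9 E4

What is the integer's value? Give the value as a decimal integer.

58553

Little-endian stores the least-significant byte at the lowest address.
Reassemble most-significant byte first: E4 B9 → 0xE4B9.
0xE4B9 = 58553.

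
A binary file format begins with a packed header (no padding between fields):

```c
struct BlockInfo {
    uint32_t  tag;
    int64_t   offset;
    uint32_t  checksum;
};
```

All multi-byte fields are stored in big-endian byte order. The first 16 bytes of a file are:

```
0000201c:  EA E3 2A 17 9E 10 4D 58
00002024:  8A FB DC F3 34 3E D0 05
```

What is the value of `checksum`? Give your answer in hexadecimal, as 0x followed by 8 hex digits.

`checksum` follows `tag` (4 B), `offset` (8 B), so it starts at offset 4 + 8 = 12 and occupies 4 bytes.
Bytes at offsets 12..15: 34 3E D0 05.
Big-endian stores the most-significant byte at the lowest address.
The bytes are already most-significant first: 0x343ED005.

0x343ED005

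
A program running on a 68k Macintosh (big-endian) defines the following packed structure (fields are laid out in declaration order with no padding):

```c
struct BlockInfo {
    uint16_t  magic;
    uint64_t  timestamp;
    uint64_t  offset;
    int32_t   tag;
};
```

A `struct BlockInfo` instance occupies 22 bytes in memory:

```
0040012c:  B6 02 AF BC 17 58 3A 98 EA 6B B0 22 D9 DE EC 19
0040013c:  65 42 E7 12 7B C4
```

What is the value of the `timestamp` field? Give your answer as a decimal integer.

`timestamp` follows `magic` (2 bytes), so it starts at byte offset 2 and occupies 8 bytes.
Bytes at offsets 2..9: AF BC 17 58 3A 98 EA 6B.
Big-endian stores the most-significant byte at the lowest address.
The bytes are already most-significant first: 0xAFBC17583A98EA6B.
0xAFBC17583A98EA6B = 12663021919966653035.

12663021919966653035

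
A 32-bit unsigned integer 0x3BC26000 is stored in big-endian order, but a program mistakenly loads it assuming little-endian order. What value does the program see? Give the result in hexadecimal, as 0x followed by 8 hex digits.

0x0060C23B

Stored big-endian, the bytes at ascending addresses are 3B C2 60 00.
Read back as little-endian, the first byte is least significant, giving 0x0060C23B.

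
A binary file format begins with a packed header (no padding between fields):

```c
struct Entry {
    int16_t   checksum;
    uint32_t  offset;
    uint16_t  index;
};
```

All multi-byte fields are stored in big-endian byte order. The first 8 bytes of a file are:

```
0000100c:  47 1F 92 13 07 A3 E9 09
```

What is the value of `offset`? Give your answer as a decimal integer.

`offset` follows `checksum` (2 bytes), so it starts at byte offset 2 and occupies 4 bytes.
Bytes at offsets 2..5: 92 13 07 A3.
Big-endian stores the most-significant byte at the lowest address.
The bytes are already most-significant first: 0x921307A3.
0x921307A3 = 2450720675.

2450720675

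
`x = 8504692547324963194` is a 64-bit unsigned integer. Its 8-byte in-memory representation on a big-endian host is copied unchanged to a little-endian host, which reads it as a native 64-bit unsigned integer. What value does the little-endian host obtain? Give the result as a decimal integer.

8820642779584267894

8504692547324963194 in 64-bit hexadecimal is 0x7606BCCFDF37697A.
Stored big-endian, the bytes at ascending addresses are 76 06 BC CF DF 37 69 7A.
Read back as little-endian, the first byte is least significant, giving 0x7A6937DFCFBC0676.
0x7A6937DFCFBC0676 = 8820642779584267894.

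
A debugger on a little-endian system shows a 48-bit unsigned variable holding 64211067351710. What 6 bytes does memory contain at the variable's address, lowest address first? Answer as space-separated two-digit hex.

9E 32 DC 4D 66 3A

64211067351710 in hexadecimal, padded to 48 bits, is 0x3A664DDC329E.
Split into bytes (most-significant first): 3A 66 4D DC 32 9E.
Little-endian: lowest address holds the least-significant byte.
So at ascending addresses the bytes are 9E 32 DC 4D 66 3A.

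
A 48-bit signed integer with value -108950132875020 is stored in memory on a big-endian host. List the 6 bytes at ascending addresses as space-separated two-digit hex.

Two's complement of -108950132875020 in 48 bits: 108950132875020 = 0x6316EDF7DF0C; invert → 0x9CE9120820F3; add 1 → 0x9CE9120820F4.
Split into bytes (most-significant first): 9C E9 12 08 20 F4.
Big-endian stores the most-significant byte at the lowest address.
So the memory order matches the most-significant-first order: 9C E9 12 08 20 F4.

9C E9 12 08 20 F4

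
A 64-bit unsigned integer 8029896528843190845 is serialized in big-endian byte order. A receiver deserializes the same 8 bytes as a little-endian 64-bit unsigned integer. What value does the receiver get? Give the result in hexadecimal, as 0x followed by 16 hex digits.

0x3D32D74859EC6F6F

8029896528843190845 in 64-bit hexadecimal is 0x6F6FEC5948D7323D.
Stored big-endian, the bytes at ascending addresses are 6F 6F EC 59 48 D7 32 3D.
Read back as little-endian, the first byte is least significant, giving 0x3D32D74859EC6F6F.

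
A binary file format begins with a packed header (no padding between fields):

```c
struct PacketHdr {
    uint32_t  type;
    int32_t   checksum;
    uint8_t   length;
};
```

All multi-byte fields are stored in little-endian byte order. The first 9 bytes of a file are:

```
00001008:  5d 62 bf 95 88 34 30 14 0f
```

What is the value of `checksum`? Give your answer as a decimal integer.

338703496

`checksum` follows `type` (4 bytes), so it starts at byte offset 4 and occupies 4 bytes.
Bytes at offsets 4..7: 88 34 30 14.
Little-endian stores the least-significant byte at the lowest address.
Reassemble most-significant byte first: 14 30 34 88 → 0x14303488.
0x14303488 = 338703496.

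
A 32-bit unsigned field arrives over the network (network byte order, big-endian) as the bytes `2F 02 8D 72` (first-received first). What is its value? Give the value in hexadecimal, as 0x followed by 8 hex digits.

In big-endian order the high byte comes first in memory.
The bytes are already most-significant first: 0x2F028D72.

0x2F028D72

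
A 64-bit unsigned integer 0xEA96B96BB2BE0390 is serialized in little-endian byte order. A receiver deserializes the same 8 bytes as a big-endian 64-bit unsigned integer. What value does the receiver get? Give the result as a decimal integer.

10377347639912535786

Stored little-endian, the bytes at ascending addresses are 90 03 BE B2 6B B9 96 EA.
Read back as big-endian, the last byte is least significant, giving 0x9003BEB26BB996EA.
0x9003BEB26BB996EA = 10377347639912535786.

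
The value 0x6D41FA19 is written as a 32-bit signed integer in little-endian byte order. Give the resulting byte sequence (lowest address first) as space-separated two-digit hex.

Split into bytes (most-significant first): 6D 41 FA 19.
In little-endian order the low byte comes first in memory.
So at ascending addresses the bytes are 19 FA 41 6D.

19 FA 41 6D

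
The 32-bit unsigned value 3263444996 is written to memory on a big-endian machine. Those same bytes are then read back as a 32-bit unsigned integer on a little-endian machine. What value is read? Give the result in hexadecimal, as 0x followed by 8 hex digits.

0x043884C2

3263444996 in 32-bit hexadecimal is 0xC2843804.
Stored big-endian, the bytes at ascending addresses are C2 84 38 04.
Read back as little-endian, the first byte is least significant, giving 0x043884C2.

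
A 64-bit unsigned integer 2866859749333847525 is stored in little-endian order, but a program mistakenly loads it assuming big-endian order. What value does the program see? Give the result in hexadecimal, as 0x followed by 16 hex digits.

2866859749333847525 in 64-bit hexadecimal is 0x27C921C0B3E8CDE5.
Stored little-endian, the bytes at ascending addresses are E5 CD E8 B3 C0 21 C9 27.
Read back as big-endian, the last byte is least significant, giving 0xE5CDE8B3C021C927.

0xE5CDE8B3C021C927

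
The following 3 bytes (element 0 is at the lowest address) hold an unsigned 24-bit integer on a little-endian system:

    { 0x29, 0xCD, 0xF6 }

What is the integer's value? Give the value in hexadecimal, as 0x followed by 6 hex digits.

In little-endian order the low byte comes first in memory.
Reassemble most-significant byte first: F6 CD 29 → 0xF6CD29.

0xF6CD29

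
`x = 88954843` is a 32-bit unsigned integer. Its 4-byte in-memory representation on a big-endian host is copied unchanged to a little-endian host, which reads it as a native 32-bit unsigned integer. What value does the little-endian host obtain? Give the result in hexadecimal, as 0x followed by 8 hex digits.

88954843 in 32-bit hexadecimal is 0x054D57DB.
Stored big-endian, the bytes at ascending addresses are 05 4D 57 DB.
Read back as little-endian, the first byte is least significant, giving 0xDB574D05.

0xDB574D05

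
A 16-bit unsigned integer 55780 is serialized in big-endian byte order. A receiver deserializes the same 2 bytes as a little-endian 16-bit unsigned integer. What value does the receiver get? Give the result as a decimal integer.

55780 in 16-bit hexadecimal is 0xD9E4.
Stored big-endian, the bytes at ascending addresses are D9 E4.
Read back as little-endian, the first byte is least significant, giving 0xE4D9.
0xE4D9 = 58585.

58585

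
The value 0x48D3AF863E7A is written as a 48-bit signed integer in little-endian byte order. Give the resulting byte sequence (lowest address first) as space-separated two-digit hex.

7A 3E 86 AF D3 48

Split into bytes (most-significant first): 48 D3 AF 86 3E 7A.
In little-endian order the low byte comes first in memory.
So at ascending addresses the bytes are 7A 3E 86 AF D3 48.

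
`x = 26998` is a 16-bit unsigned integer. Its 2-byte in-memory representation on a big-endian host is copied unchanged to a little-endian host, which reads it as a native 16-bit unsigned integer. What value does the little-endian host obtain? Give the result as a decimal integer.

26998 in 16-bit hexadecimal is 0x6976.
Stored big-endian, the bytes at ascending addresses are 69 76.
Read back as little-endian, the first byte is least significant, giving 0x7669.
0x7669 = 30313.

30313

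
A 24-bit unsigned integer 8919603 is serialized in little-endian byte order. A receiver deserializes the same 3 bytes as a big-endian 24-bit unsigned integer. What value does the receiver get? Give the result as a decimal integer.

3349128

8919603 in 24-bit hexadecimal is 0x881A33.
Stored little-endian, the bytes at ascending addresses are 33 1A 88.
Read back as big-endian, the last byte is least significant, giving 0x331A88.
0x331A88 = 3349128.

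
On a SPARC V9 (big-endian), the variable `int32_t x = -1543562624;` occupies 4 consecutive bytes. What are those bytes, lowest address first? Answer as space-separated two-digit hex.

Two's complement of -1543562624 in 32 bits: 1543562624 = 0x5C00E580; invert → 0xA3FF1A7F; add 1 → 0xA3FF1A80.
Split into bytes (most-significant first): A3 FF 1A 80.
Big-endian: lowest address holds the most-significant byte.
So the memory order matches the most-significant-first order: A3 FF 1A 80.

A3 FF 1A 80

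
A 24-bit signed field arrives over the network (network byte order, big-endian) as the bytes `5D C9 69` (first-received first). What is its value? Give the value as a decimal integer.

6146409

Big-endian stores the most-significant byte at the lowest address.
The bytes are already most-significant first: 0x5DC969.
0x5DC969 = 6146409.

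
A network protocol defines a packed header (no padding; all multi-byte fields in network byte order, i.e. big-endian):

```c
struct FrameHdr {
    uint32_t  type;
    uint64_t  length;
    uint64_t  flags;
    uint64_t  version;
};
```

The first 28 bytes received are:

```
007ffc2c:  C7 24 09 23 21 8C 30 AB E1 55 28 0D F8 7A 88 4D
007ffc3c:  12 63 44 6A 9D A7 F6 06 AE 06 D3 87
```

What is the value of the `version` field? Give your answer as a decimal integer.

11360319093615285127

`version` follows `type` (4 B), `length` (8 B), `flags` (8 B), so it starts at offset 4 + 8 + 8 = 20 and occupies 8 bytes.
Bytes at offsets 20..27: 9D A7 F6 06 AE 06 D3 87.
In big-endian order the high byte comes first in memory.
The bytes are already most-significant first: 0x9DA7F606AE06D387.
0x9DA7F606AE06D387 = 11360319093615285127.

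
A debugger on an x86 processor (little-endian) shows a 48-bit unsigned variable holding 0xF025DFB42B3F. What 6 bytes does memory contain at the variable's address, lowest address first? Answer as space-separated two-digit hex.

Split into bytes (most-significant first): F0 25 DF B4 2B 3F.
In little-endian order the low byte comes first in memory.
So at ascending addresses the bytes are 3F 2B B4 DF 25 F0.

3F 2B B4 DF 25 F0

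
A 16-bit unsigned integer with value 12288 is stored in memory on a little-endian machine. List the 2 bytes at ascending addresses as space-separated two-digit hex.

00 30

12288 in hexadecimal, padded to 16 bits, is 0x3000.
Split into bytes (most-significant first): 30 00.
Little-endian stores the least-significant byte at the lowest address.
So at ascending addresses the bytes are 00 30.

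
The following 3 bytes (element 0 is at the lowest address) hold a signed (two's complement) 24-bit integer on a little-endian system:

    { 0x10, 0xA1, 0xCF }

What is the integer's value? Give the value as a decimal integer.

-3170032

Little-endian stores the least-significant byte at the lowest address.
Reassemble most-significant byte first: CF A1 10 → 0xCFA110.
Top bit is set, so as a signed 24-bit value this is 0xCFA110 − 2^24 = -3170032.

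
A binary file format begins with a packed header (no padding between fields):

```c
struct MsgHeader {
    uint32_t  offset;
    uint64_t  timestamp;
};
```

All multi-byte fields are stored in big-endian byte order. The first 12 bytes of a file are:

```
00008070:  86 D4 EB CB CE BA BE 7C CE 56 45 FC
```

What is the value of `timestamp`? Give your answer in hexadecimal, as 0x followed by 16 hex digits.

`timestamp` follows `offset` (4 bytes), so it starts at byte offset 4 and occupies 8 bytes.
Bytes at offsets 4..11: CE BA BE 7C CE 56 45 FC.
Big-endian: lowest address holds the most-significant byte.
The bytes are already most-significant first: 0xCEBABE7CCE5645FC.

0xCEBABE7CCE5645FC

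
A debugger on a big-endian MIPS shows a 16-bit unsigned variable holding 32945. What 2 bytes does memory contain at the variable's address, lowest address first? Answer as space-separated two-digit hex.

32945 in hexadecimal, padded to 16 bits, is 0x80B1.
Split into bytes (most-significant first): 80 B1.
In big-endian order the high byte comes first in memory.
So the memory order matches the most-significant-first order: 80 B1.

80 B1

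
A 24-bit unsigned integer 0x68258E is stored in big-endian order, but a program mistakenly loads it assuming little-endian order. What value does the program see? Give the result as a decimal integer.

9315688

Stored big-endian, the bytes at ascending addresses are 68 25 8E.
Read back as little-endian, the first byte is least significant, giving 0x8E2568.
0x8E2568 = 9315688.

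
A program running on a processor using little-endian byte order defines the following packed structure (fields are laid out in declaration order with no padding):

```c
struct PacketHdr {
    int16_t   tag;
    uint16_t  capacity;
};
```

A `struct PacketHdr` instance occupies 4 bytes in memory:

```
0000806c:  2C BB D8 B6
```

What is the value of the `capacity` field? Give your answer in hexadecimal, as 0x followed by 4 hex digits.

0xB6D8

`capacity` follows `tag` (2 bytes), so it starts at byte offset 2 and occupies 2 bytes.
Bytes at offsets 2..3: D8 B6.
Little-endian: lowest address holds the least-significant byte.
Reassemble most-significant byte first: B6 D8 → 0xB6D8.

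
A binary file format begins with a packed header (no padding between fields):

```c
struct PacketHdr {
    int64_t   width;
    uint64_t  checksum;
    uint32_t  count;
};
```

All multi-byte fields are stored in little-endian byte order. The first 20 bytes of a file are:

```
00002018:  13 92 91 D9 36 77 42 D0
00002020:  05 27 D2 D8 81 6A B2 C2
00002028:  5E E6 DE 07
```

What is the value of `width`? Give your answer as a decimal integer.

`width` is the first field, at byte offset 0, occupying 8 bytes.
Bytes at offsets 0..7: 13 92 91 D9 36 77 42 D0.
Little-endian stores the least-significant byte at the lowest address.
Reassemble most-significant byte first: D0 42 77 36 D9 91 92 13 → 0xD0427736D9919213.
Top bit is set, so as a signed 64-bit value this is 0xD0427736D9919213 − 2^64 = -3440056087895502317.

-3440056087895502317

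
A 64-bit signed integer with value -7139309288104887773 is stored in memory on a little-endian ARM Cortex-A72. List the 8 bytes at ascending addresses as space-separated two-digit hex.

Two's complement of -7139309288104887773 in 64 bits: 7139309288104887773 = 0x6313EBF8CB2385DD; invert → 0x9CEC140734DC7A22; add 1 → 0x9CEC140734DC7A23.
Split into bytes (most-significant first): 9C EC 14 07 34 DC 7A 23.
In little-endian order the low byte comes first in memory.
So at ascending addresses the bytes are 23 7A DC 34 07 14 EC 9C.

23 7A DC 34 07 14 EC 9C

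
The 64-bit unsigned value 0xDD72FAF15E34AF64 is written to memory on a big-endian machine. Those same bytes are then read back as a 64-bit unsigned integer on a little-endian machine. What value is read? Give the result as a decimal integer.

7255075107108451037

Stored big-endian, the bytes at ascending addresses are DD 72 FA F1 5E 34 AF 64.
Read back as little-endian, the first byte is least significant, giving 0x64AF345EF1FA72DD.
0x64AF345EF1FA72DD = 7255075107108451037.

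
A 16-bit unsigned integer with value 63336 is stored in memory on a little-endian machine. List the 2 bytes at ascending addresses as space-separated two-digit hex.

68 F7

63336 in hexadecimal, padded to 16 bits, is 0xF768.
Split into bytes (most-significant first): F7 68.
In little-endian order the low byte comes first in memory.
So at ascending addresses the bytes are 68 F7.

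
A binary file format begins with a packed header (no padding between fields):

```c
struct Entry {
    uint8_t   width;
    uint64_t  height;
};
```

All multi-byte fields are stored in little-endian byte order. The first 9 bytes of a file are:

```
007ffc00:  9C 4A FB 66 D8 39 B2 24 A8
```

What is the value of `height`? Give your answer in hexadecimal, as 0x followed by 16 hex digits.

0xA824B239D866FB4A

`height` follows `width` (1 byte), so it starts at byte offset 1 and occupies 8 bytes.
Bytes at offsets 1..8: 4A FB 66 D8 39 B2 24 A8.
Little-endian: lowest address holds the least-significant byte.
Reassemble most-significant byte first: A8 24 B2 39 D8 66 FB 4A → 0xA824B239D866FB4A.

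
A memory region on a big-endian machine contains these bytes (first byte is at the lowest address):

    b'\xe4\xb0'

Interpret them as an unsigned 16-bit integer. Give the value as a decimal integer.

In big-endian order the high byte comes first in memory.
The bytes are already most-significant first: 0xE4B0.
0xE4B0 = 58544.

58544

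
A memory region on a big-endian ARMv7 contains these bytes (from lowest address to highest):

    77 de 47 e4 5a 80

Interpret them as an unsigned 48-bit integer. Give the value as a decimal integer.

131796572592768

In big-endian order the high byte comes first in memory.
The bytes are already most-significant first: 0x77DE47E45A80.
0x77DE47E45A80 = 131796572592768.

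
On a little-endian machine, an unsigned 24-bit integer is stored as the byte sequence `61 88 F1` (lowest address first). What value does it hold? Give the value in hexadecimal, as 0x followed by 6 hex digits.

Little-endian: lowest address holds the least-significant byte.
Reassemble most-significant byte first: F1 88 61 → 0xF18861.

0xF18861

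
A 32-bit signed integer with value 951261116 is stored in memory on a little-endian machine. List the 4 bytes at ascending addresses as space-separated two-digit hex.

BC 17 B3 38

951261116 in hexadecimal, padded to 32 bits, is 0x38B317BC.
Split into bytes (most-significant first): 38 B3 17 BC.
Little-endian stores the least-significant byte at the lowest address.
So at ascending addresses the bytes are BC 17 B3 38.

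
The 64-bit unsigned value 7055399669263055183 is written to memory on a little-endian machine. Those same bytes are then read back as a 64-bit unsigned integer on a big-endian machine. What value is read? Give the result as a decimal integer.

7055399669263055183 in 64-bit hexadecimal is 0x61E9D09E3AD5394F.
Stored little-endian, the bytes at ascending addresses are 4F 39 D5 3A 9E D0 E9 61.
Read back as big-endian, the last byte is least significant, giving 0x4F39D53A9ED0E961.
0x4F39D53A9ED0E961 = 5708828450418125153.

5708828450418125153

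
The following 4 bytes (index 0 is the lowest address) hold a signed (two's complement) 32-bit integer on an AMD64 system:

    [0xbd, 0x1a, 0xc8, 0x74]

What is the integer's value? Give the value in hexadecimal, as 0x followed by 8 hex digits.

0x74C81ABD

In little-endian order the low byte comes first in memory.
Reassemble most-significant byte first: 74 C8 1A BD → 0x74C81ABD.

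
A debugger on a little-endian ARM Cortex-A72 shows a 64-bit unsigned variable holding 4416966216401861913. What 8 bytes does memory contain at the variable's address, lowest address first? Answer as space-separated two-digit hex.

19 BD 88 29 5F 37 4C 3D

4416966216401861913 in hexadecimal, padded to 64 bits, is 0x3D4C375F2988BD19.
Split into bytes (most-significant first): 3D 4C 37 5F 29 88 BD 19.
Little-endian stores the least-significant byte at the lowest address.
So at ascending addresses the bytes are 19 BD 88 29 5F 37 4C 3D.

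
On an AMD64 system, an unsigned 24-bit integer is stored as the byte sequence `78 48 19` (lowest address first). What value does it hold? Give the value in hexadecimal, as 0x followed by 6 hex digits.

0x194878

Little-endian stores the least-significant byte at the lowest address.
Reassemble most-significant byte first: 19 48 78 → 0x194878.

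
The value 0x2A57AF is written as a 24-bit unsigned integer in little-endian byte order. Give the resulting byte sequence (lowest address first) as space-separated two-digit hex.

AF 57 2A

Split into bytes (most-significant first): 2A 57 AF.
Little-endian stores the least-significant byte at the lowest address.
So at ascending addresses the bytes are AF 57 2A.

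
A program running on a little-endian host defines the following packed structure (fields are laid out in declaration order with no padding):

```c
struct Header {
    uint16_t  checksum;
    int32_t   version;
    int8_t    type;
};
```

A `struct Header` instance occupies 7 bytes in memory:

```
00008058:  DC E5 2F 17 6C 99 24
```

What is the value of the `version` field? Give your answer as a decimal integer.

`version` follows `checksum` (2 bytes), so it starts at byte offset 2 and occupies 4 bytes.
Bytes at offsets 2..5: 2F 17 6C 99.
Little-endian: lowest address holds the least-significant byte.
Reassemble most-significant byte first: 99 6C 17 2F → 0x996C172F.
Top bit is set, so as a signed 32-bit value this is 0x996C172F − 2^32 = -1720969425.

-1720969425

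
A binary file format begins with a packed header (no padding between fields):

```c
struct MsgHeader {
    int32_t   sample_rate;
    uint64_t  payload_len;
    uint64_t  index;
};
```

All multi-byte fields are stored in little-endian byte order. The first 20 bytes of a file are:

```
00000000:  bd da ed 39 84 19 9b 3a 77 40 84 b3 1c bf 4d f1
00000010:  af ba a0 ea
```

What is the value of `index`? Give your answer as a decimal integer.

`index` follows `sample_rate` (4 B), `payload_len` (8 B), so it starts at offset 4 + 8 = 12 and occupies 8 bytes.
Bytes at offsets 12..19: 1C BF 4D F1 AF BA A0 EA.
In little-endian order the low byte comes first in memory.
Reassemble most-significant byte first: EA A0 BA AF F1 4D BF 1C → 0xEAA0BAAFF14DBF1C.
0xEAA0BAAFF14DBF1C = 16906718265979289372.

16906718265979289372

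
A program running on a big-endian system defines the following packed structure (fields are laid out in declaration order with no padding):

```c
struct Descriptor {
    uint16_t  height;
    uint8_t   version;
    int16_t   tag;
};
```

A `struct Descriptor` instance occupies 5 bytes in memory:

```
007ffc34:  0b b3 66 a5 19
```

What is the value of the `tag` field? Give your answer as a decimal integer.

-23271

`tag` follows `height` (2 B), `version` (1 B), so it starts at offset 2 + 1 = 3 and occupies 2 bytes.
Bytes at offsets 3..4: A5 19.
Big-endian: lowest address holds the most-significant byte.
The bytes are already most-significant first: 0xA519.
Top bit is set, so as a signed 16-bit value this is 0xA519 − 2^16 = -23271.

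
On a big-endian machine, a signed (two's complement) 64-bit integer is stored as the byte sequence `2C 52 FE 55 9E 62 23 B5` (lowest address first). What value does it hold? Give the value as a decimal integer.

Big-endian: lowest address holds the most-significant byte.
The bytes are already most-significant first: 0x2C52FE559E6223B5.
0x2C52FE559E6223B5 = 3193894729442010037.

3193894729442010037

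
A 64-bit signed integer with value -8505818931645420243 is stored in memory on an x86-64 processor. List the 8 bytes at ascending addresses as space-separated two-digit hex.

Two's complement of -8505818931645420243 in 64 bits: 8505818931645420243 = 0x760ABD40A88492D3; invert → 0x89F542BF577B6D2C; add 1 → 0x89F542BF577B6D2D.
Split into bytes (most-significant first): 89 F5 42 BF 57 7B 6D 2D.
In little-endian order the low byte comes first in memory.
So at ascending addresses the bytes are 2D 6D 7B 57 BF 42 F5 89.

2D 6D 7B 57 BF 42 F5 89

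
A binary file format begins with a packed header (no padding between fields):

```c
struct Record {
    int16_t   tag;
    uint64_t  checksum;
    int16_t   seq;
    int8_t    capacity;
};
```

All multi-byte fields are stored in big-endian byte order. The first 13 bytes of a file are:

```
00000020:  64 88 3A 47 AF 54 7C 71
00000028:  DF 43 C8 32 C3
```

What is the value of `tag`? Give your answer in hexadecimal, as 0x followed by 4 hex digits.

0x6488

`tag` is the first field, at byte offset 0, occupying 2 bytes.
Bytes at offsets 0..1: 64 88.
In big-endian order the high byte comes first in memory.
The bytes are already most-significant first: 0x6488.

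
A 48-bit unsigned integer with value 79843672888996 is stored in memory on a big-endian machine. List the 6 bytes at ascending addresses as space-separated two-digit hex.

48 9E 0D C2 96 A4

79843672888996 in hexadecimal, padded to 48 bits, is 0x489E0DC296A4.
Split into bytes (most-significant first): 48 9E 0D C2 96 A4.
In big-endian order the high byte comes first in memory.
So the memory order matches the most-significant-first order: 48 9E 0D C2 96 A4.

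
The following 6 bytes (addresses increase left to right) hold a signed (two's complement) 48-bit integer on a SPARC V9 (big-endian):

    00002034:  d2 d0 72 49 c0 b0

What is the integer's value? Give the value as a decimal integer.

Big-endian stores the most-significant byte at the lowest address.
The bytes are already most-significant first: 0xD2D07249C0B0.
Top bit is set, so as a signed 48-bit value this is 0xD2D07249C0B0 − 2^48 = -49682264244048.

-49682264244048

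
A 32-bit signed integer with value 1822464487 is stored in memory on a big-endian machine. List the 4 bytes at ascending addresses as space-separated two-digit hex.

1822464487 in hexadecimal, padded to 32 bits, is 0x6CA099E7.
Split into bytes (most-significant first): 6C A0 99 E7.
Big-endian: lowest address holds the most-significant byte.
So the memory order matches the most-significant-first order: 6C A0 99 E7.

6C A0 99 E7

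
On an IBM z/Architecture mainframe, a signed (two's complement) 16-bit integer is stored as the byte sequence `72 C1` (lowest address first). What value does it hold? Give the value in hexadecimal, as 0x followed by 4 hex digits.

Big-endian stores the most-significant byte at the lowest address.
The bytes are already most-significant first: 0x72C1.

0x72C1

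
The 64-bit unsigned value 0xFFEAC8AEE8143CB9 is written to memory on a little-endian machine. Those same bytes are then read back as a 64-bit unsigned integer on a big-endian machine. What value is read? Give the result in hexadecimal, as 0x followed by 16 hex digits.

0xB93C14E8AEC8EAFF

Stored little-endian, the bytes at ascending addresses are B9 3C 14 E8 AE C8 EA FF.
Read back as big-endian, the last byte is least significant, giving 0xB93C14E8AEC8EAFF.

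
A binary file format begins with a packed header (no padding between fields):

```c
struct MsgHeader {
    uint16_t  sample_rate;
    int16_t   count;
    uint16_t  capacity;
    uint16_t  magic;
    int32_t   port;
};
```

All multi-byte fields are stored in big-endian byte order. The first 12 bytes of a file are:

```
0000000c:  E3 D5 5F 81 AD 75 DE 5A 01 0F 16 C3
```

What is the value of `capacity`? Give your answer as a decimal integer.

`capacity` follows `sample_rate` (2 B), `count` (2 B), so it starts at offset 2 + 2 = 4 and occupies 2 bytes.
Bytes at offsets 4..5: AD 75.
In big-endian order the high byte comes first in memory.
The bytes are already most-significant first: 0xAD75.
0xAD75 = 44405.

44405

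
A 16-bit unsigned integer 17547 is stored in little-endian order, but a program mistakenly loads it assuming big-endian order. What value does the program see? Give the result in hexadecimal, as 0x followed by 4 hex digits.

17547 in 16-bit hexadecimal is 0x448B.
Stored little-endian, the bytes at ascending addresses are 8B 44.
Read back as big-endian, the last byte is least significant, giving 0x8B44.

0x8B44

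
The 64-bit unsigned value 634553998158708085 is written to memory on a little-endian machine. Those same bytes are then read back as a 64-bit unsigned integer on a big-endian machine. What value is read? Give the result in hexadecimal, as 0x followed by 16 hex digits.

634553998158708085 in 64-bit hexadecimal is 0x08CE637FD30DBD75.
Stored little-endian, the bytes at ascending addresses are 75 BD 0D D3 7F 63 CE 08.
Read back as big-endian, the last byte is least significant, giving 0x75BD0DD37F63CE08.

0x75BD0DD37F63CE08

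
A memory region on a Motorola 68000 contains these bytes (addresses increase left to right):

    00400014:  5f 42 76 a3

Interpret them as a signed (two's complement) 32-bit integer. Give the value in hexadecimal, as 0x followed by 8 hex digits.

0x5F4276A3

Big-endian: lowest address holds the most-significant byte.
The bytes are already most-significant first: 0x5F4276A3.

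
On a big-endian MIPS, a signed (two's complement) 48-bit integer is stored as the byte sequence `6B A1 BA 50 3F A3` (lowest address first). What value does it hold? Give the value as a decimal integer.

Big-endian: lowest address holds the most-significant byte.
The bytes are already most-significant first: 0x6BA1BA503FA3.
0x6BA1BA503FA3 = 118342359728035.

118342359728035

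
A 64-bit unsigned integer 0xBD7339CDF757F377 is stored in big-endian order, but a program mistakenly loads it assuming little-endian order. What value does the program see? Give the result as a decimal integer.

8643348831665746877

Stored big-endian, the bytes at ascending addresses are BD 73 39 CD F7 57 F3 77.
Read back as little-endian, the first byte is least significant, giving 0x77F357F7CD3973BD.
0x77F357F7CD3973BD = 8643348831665746877.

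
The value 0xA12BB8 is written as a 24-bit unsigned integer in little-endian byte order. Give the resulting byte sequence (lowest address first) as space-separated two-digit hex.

Split into bytes (most-significant first): A1 2B B8.
Little-endian stores the least-significant byte at the lowest address.
So at ascending addresses the bytes are B8 2B A1.

B8 2B A1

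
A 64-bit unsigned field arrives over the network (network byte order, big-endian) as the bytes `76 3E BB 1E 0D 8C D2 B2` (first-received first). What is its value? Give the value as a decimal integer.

Big-endian: lowest address holds the most-significant byte.
The bytes are already most-significant first: 0x763EBB1E0D8CD2B2.
0x763EBB1E0D8CD2B2 = 8520453282782302898.

8520453282782302898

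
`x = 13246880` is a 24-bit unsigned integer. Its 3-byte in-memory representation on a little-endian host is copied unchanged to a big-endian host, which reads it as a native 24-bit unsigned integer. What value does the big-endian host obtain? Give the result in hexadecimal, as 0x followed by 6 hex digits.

0xA021CA

13246880 in 24-bit hexadecimal is 0xCA21A0.
Stored little-endian, the bytes at ascending addresses are A0 21 CA.
Read back as big-endian, the last byte is least significant, giving 0xA021CA.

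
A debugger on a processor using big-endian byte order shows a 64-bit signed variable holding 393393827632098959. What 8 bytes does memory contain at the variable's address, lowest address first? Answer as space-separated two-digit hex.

05 75 9D 9A 18 D7 AE 8F

393393827632098959 in hexadecimal, padded to 64 bits, is 0x05759D9A18D7AE8F.
Split into bytes (most-significant first): 05 75 9D 9A 18 D7 AE 8F.
Big-endian: lowest address holds the most-significant byte.
So the memory order matches the most-significant-first order: 05 75 9D 9A 18 D7 AE 8F.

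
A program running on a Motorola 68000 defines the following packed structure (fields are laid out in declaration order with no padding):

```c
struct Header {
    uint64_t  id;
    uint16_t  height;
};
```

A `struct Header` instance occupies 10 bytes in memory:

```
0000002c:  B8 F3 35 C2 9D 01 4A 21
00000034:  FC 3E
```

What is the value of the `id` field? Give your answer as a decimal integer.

`id` is the first field, at byte offset 0, occupying 8 bytes.
Bytes at offsets 0..7: B8 F3 35 C2 9D 01 4A 21.
In big-endian order the high byte comes first in memory.
The bytes are already most-significant first: 0xB8F335C29D014A21.
0xB8F335C29D014A21 = 13327054832293464609.

13327054832293464609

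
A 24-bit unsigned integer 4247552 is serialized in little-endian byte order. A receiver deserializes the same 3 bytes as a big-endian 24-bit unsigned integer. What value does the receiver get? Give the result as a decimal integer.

4247552 in 24-bit hexadecimal is 0x40D000.
Stored little-endian, the bytes at ascending addresses are 00 D0 40.
Read back as big-endian, the last byte is least significant, giving 0x00D040.
0x00D040 = 53312.

53312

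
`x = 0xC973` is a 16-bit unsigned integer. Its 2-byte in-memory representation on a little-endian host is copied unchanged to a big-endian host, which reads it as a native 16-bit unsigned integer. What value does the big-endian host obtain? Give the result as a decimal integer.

Stored little-endian, the bytes at ascending addresses are 73 C9.
Read back as big-endian, the last byte is least significant, giving 0x73C9.
0x73C9 = 29641.

29641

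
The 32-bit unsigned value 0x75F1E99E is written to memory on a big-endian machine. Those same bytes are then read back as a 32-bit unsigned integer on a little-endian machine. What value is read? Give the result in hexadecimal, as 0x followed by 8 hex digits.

Stored big-endian, the bytes at ascending addresses are 75 F1 E9 9E.
Read back as little-endian, the first byte is least significant, giving 0x9EE9F175.

0x9EE9F175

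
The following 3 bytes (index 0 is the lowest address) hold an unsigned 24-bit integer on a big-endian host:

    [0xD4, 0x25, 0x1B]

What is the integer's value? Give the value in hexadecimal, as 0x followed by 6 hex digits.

0xD4251B

Big-endian stores the most-significant byte at the lowest address.
The bytes are already most-significant first: 0xD4251B.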